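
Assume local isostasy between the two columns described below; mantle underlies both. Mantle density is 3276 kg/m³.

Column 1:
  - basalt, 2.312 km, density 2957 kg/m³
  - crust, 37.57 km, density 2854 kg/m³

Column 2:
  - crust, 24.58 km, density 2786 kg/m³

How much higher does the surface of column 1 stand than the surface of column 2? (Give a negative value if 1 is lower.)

1.39 km

For any compensation level in the mantle, the mantle terms cancel and isostasy reduces to e = (Σt_1 − Σt_2) − (Σ(ρt)_1 − Σ(ρt)_2) / ρ_m.
Σt_1 = 39.882 km; Σt_2 = 24.58 km; Σ(ρt)_1 = 114061.364; Σ(ρt)_2 = 68479.88 (in km·kg/m³).
e = (39.882 − 24.58) − (114061.364 − 68479.88) / 3276 = 1.39 km.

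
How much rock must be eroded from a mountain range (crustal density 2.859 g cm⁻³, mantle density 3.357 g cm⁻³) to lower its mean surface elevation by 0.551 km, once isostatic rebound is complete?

3.71 km

Net drop Δ = e − u = e − e ρ_c/ρ_m = e (ρ_m − ρ_c)/ρ_m.
e = Δ ρ_m/(ρ_m − ρ_c) = 0.551 km × 3.357/0.498 = 3.71 km.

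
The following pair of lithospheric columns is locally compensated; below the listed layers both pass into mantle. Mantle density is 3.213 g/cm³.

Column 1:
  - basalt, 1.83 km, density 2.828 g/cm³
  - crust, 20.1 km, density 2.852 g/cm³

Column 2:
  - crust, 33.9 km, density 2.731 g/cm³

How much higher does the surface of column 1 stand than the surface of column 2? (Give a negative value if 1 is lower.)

For any compensation level in the mantle, the mantle terms cancel and isostasy reduces to e = (Σt_1 − Σt_2) − (Σ(ρt)_1 − Σ(ρt)_2) / ρ_m.
Σt_1 = 21.93 km; Σt_2 = 33.9 km; Σ(ρt)_1 = 62.50044; Σ(ρt)_2 = 92.5809 (in km·g/cm³).
e = (21.93 − 33.9) − (62.50044 − 92.5809) / 3.213 = −2.61 km.

−2.61 km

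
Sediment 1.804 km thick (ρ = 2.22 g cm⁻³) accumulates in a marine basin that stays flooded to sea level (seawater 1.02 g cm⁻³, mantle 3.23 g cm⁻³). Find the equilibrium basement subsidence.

0.98 km

Submarine loading: the sediment displaces seawater, and the subsidence is in turn flooded, so s (ρ_m − ρ_w) = t (ρ_sed − ρ_w).
s = 1.804 km × (2.22 − 1.02) / (3.23 − 1.02) = 0.98 km.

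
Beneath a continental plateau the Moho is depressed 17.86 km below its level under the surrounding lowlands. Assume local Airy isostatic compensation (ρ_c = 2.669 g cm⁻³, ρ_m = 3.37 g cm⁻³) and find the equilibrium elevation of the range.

4.69 km

In Airy isostatic equilibrium: ρ_c h = (ρ_m − ρ_c) r.
h = r (ρ_m − ρ_c) / ρ_c = 17.86 km × (3.37 − 2.669) / 2.669 = 4.69 km.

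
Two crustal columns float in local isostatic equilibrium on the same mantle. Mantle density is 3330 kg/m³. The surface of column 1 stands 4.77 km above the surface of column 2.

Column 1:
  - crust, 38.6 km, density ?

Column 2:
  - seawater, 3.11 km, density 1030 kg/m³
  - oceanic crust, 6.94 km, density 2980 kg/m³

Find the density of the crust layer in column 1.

Take the compensation level at the base of the deeper column (depth z_c below the surface of column 1) and equate Σ ρ_i t_i down to z_c; mantle fills any gap and the z_c terms cancel.
Column 1: 38.6×ρ + (z_c − 38.6)×3330
Column 2: 4.77×0 + 3.11×1030 + 6.94×2980 + (z_c − 4.77 − 10.05)×3330
The z_c×3330 term appears on both sides and cancels. Collect the known terms of each column as K = Σ(ρt)_known − 3330 × (depth of known layers): K_1 = 0 − 3330×38.6 = −128538; K_2 = 23884.5 − 3330×(4.77 + 10.05) = −25466.1.
Balance: K_1 + 38.6×ρ = K_2, so ρ = (K_2 − K_1)/38.6 = 103072/38.6 = 2670 kg/m³.

2670 kg/m³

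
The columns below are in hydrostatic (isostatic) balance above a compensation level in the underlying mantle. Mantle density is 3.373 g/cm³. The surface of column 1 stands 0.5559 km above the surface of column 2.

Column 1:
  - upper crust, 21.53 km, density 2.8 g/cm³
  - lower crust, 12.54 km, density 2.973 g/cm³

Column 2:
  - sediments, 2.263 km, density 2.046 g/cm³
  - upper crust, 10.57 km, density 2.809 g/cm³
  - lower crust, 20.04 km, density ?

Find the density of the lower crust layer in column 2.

Take the compensation level at the base of the deeper column (depth z_c below the surface of column 1) and equate Σ ρ_i t_i down to z_c; mantle fills any gap and the z_c terms cancel.
Column 1: 21.53×2.8 + 12.54×2.973 + (z_c − 34.07)×3.373
Column 2: 0.5559×0 + 2.263×2.046 + 10.57×2.809 + 20.04×ρ + (z_c − 0.5559 − 32.873)×3.373
The z_c×3.373 term appears on both sides and cancels. Collect the known terms of each column as K = Σ(ρt)_known − 3.373 × (depth of known layers): K_1 = 97.56542 − 3.373×34.07 = −17.35269; K_2 = 34.321228 − 3.373×(0.5559 + 32.873) = −78.4344517.
Balance: K_1 = K_2 + 20.04×ρ, so ρ = (K_1 − K_2)/20.04 = 61.0818/20.04 = 3.05 g/cm³.

3.05 g/cm³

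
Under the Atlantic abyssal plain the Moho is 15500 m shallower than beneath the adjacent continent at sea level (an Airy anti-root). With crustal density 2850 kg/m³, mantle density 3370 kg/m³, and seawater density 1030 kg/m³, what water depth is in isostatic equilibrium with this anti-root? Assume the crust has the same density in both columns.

4430 m

Replacing a thickness d of crust by seawater at the top must be balanced by replacing crust with mantle at the base: d (ρ_c − ρ_w) = a (ρ_m − ρ_c).
d = a (ρ_m − ρ_c)/(ρ_c − ρ_w) = 15500 m × 520/1820 = 4430 m.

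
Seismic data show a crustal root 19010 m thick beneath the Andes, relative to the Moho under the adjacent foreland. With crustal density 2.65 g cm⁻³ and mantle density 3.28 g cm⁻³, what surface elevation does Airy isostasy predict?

Isostatic balance requires: ρ_c h = (ρ_m − ρ_c) r.
h = r (ρ_m − ρ_c) / ρ_c = 19010 m × (3.28 − 2.65) / 2.65 = 4520 m.

4520 m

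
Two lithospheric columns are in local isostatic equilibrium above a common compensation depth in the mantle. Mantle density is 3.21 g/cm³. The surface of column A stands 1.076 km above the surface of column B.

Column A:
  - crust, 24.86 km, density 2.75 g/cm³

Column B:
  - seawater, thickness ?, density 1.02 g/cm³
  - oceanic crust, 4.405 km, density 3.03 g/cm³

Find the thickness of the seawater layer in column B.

3.28 km

Take the compensation level at the base of the deeper column (depth z_c below the surface of column A) and equate Σ ρ_i t_i down to z_c; mantle fills any gap and the z_c terms cancel.
Column A: 24.86×2.75 + (z_c − 24.86)×3.21
Column B: 1.076×0 + x×1.02 + 4.405×3.03 + (z_c − 1.076 − 4.405 − x)×3.21
The z_c×3.21 term appears on both sides and cancels. Collect the known terms of each column as K = Σ(ρt)_known − 3.21 × (depth of known layers): K_A = 68.365 − 3.21×24.86 = −11.4356; K_B = 13.34715 − 3.21×(1.076 + 4.405) = −4.24686.
Balance: K_A = K_B − x×(3.21 − 1.02), so x = (K_B − K_A)/(3.21 − 1.02) = 7.18874/2.19 = 3.28 km.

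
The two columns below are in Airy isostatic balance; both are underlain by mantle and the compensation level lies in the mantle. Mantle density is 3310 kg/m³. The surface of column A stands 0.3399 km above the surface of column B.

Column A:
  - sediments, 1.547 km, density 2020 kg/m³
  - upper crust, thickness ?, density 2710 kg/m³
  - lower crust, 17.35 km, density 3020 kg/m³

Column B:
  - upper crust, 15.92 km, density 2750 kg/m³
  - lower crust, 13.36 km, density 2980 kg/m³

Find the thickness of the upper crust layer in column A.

12.4 km

Take the compensation level at the base of the deeper column (depth z_c below the surface of column A) and equate Σ ρ_i t_i down to z_c; mantle fills any gap and the z_c terms cancel.
Column A: 1.547×2020 + x×2710 + 17.35×3020 + (z_c − 18.897 − x)×3310
Column B: 0.3399×0 + 15.92×2750 + 13.36×2980 + (z_c − 0.3399 − 29.28)×3310
The z_c×3310 term appears on both sides and cancels. Collect the known terms of each column as K = Σ(ρt)_known − 3310 × (depth of known layers): K_A = 55521.94 − 3310×18.897 = −7027.13; K_B = 83592.8 − 3310×(0.3399 + 29.28) = −14449.069.
Balance: K_A − x×(3310 − 2710) = K_B, so x = (K_A − K_B)/(3310 − 2710) = 7421.94/600 = 12.4 km.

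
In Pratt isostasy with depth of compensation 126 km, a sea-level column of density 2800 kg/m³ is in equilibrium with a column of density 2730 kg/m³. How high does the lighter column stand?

3.23 km

ρ_ref D = ρ (D + h) → h = D (ρ_ref − ρ)/ρ.
h = 126 km × (2800 − 2730)/2730 = 3.23 km.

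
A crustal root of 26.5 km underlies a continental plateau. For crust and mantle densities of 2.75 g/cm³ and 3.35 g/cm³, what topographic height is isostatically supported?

5.78 km

By Archimedes' principle applied to the lithosphere: ρ_c h = (ρ_m − ρ_c) r.
h = r (ρ_m − ρ_c) / ρ_c = 26.5 km × (3.35 − 2.75) / 2.75 = 5.78 km.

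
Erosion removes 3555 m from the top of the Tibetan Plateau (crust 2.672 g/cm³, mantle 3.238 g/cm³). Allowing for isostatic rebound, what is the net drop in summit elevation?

Rebound u = e ρ_c/ρ_m = 3555 m × 2.672/3.238 = 2934 m.
Net surface drop = e − u = 3555 m − 2934 m = e (ρ_m − ρ_c)/ρ_m = 621 m.

621 m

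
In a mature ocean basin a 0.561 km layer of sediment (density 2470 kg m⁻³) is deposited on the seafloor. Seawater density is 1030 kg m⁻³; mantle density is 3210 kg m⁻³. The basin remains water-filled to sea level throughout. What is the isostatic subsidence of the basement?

0.371 km

Submarine loading: the sediment displaces seawater, and the subsidence is in turn flooded, so s (ρ_m − ρ_w) = t (ρ_sed − ρ_w).
s = 0.561 km × (2470 − 1030) / (3210 − 1030) = 0.371 km.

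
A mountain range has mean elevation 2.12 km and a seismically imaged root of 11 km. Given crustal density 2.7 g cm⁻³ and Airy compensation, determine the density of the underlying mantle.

Airy balance: ρ_c h = (ρ_m − ρ_c) r → ρ_m = ρ_c (1 + h/r).
ρ_m = 2.7 × (1 + 2.12 km/11 km) = 3.22 g cm⁻³.

3.22 g cm⁻³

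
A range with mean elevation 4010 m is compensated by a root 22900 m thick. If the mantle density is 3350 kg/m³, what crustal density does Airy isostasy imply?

2850 kg/m³

ρ_c h = (ρ_m − ρ_c) r → ρ_c (h + r) = ρ_m r → ρ_c = ρ_m r / (h + r).
ρ_c = 3350 × 22900 m / (4010 m + 22900 m) = 2850 kg/m³.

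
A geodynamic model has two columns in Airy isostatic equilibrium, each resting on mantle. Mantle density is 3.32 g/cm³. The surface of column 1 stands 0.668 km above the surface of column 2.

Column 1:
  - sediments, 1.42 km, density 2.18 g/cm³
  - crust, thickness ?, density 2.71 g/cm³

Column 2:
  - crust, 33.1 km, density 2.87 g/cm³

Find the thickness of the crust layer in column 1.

25.4 km

Take the compensation level at the base of the deeper column (depth z_c below the surface of column 1) and equate Σ ρ_i t_i down to z_c; mantle fills any gap and the z_c terms cancel.
Column 1: 1.42×2.18 + x×2.71 + (z_c − 1.42 − x)×3.32
Column 2: 0.668×0 + 33.1×2.87 + (z_c − 0.668 − 33.1)×3.32
The z_c×3.32 term appears on both sides and cancels. Collect the known terms of each column as K = Σ(ρt)_known − 3.32 × (depth of known layers): K_1 = 3.0956 − 3.32×1.42 = −1.6188; K_2 = 94.997 − 3.32×(0.668 + 33.1) = −17.11276.
Balance: K_1 − x×(3.32 − 2.71) = K_2, so x = (K_1 − K_2)/(3.32 − 2.71) = 15.494/0.61 = 25.4 km.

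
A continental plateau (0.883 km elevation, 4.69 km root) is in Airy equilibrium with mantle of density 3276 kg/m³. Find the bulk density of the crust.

2760 kg/m³

ρ_c h = (ρ_m − ρ_c) r → ρ_c (h + r) = ρ_m r → ρ_c = ρ_m r / (h + r).
ρ_c = 3276 × 4.69 km / (0.883 km + 4.69 km) = 2760 kg/m³.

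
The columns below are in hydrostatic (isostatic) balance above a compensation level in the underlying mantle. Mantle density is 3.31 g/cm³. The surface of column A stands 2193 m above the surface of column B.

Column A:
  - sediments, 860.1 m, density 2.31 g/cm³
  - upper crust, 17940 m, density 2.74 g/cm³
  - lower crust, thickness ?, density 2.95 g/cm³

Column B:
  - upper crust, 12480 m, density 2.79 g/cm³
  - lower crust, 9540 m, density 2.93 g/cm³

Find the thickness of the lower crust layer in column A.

Take the compensation level at the base of the deeper column (depth z_c below the surface of column A) and equate Σ ρ_i t_i down to z_c; mantle fills any gap and the z_c terms cancel.
Column A: 860.1×2.31 + 17940×2.74 + x×2.95 + (z_c − 18800.1 − x)×3.31
Column B: 2193×0 + 12480×2.79 + 9540×2.93 + (z_c − 2193 − 22020)×3.31
The z_c×3.31 term appears on both sides and cancels. Collect the known terms of each column as K = Σ(ρt)_known − 3.31 × (depth of known layers): K_A = 51142.431 − 3.31×18800.1 = −11085.9; K_B = 62771.4 − 3.31×(2193 + 22020) = −17373.63.
Balance: K_A − x×(3.31 − 2.95) = K_B, so x = (K_A − K_B)/(3.31 − 2.95) = 6287.73/0.36 = 17500 m.

17500 m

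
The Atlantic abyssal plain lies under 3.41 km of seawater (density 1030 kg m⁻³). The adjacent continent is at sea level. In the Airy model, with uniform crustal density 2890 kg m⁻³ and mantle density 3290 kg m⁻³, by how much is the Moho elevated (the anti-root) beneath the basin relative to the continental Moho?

In Airy isostatic equilibrium: replacing crust with seawater at the top is compensated by replacing crust with mantle at the base: d (ρ_c − ρ_w) = a (ρ_m − ρ_c).
a = d (ρ_c − ρ_w)/(ρ_m − ρ_c) = 3.41 km × 1860/400 = 15.9 km.

15.9 km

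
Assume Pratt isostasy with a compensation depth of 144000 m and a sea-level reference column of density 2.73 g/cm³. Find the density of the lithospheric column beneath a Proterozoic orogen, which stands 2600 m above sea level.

2.68 g/cm³

Pratt balance: ρ_ref D = ρ (D + h).
ρ = ρ_ref D/(D + h) = 2.73 × 144000 m/(144000 m + 2600 m) = 2.68 g/cm³.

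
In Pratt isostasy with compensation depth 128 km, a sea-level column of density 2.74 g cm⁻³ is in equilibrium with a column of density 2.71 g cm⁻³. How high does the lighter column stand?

ρ_ref D = ρ (D + h) → h = D (ρ_ref − ρ)/ρ.
h = 128 km × (2.74 − 2.71)/2.71 = 1.42 km.

1.42 km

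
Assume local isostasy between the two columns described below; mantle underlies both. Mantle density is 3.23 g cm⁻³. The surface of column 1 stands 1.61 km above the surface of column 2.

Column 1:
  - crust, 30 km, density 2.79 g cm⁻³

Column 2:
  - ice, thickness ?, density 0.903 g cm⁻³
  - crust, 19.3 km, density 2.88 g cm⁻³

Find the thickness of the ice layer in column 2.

Take the compensation level at the base of the deeper column (depth z_c below the surface of column 1) and equate Σ ρ_i t_i down to z_c; mantle fills any gap and the z_c terms cancel.
Column 1: 30×2.79 + (z_c − 30)×3.23
Column 2: 1.61×0 + x×0.903 + 19.3×2.88 + (z_c − 1.61 − 19.3 − x)×3.23
The z_c×3.23 term appears on both sides and cancels. Collect the known terms of each column as K = Σ(ρt)_known − 3.23 × (depth of known layers): K_1 = 83.7 − 3.23×30 = −13.2; K_2 = 55.584 − 3.23×(1.61 + 19.3) = −11.9553.
Balance: K_1 = K_2 − x×(3.23 − 0.903), so x = (K_2 − K_1)/(3.23 − 0.903) = 1.2447/2.327 = 0.535 km.

0.535 km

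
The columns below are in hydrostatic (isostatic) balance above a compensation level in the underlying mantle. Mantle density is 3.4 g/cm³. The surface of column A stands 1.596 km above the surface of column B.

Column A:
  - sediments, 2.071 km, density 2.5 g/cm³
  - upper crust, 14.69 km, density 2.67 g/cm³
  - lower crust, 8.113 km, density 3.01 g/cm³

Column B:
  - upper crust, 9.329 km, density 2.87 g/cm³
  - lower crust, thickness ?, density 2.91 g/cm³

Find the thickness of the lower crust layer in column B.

11 km

Take the compensation level at the base of the deeper column (depth z_c below the surface of column A) and equate Σ ρ_i t_i down to z_c; mantle fills any gap and the z_c terms cancel.
Column A: 2.071×2.5 + 14.69×2.67 + 8.113×3.01 + (z_c − 24.874)×3.4
Column B: 1.596×0 + 9.329×2.87 + x×2.91 + (z_c − 1.596 − 9.329 − x)×3.4
The z_c×3.4 term appears on both sides and cancels. Collect the known terms of each column as K = Σ(ρt)_known − 3.4 × (depth of known layers): K_A = 68.81993 − 3.4×24.874 = −15.75167; K_B = 26.77423 − 3.4×(1.596 + 9.329) = −10.37077.
Balance: K_A = K_B − x×(3.4 − 2.91), so x = (K_B − K_A)/(3.4 − 2.91) = 5.3809/0.49 = 11 km.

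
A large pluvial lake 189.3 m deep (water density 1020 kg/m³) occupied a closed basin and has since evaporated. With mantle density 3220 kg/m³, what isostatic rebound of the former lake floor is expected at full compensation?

u = d ρ_w/ρ_m = 189.3 m × 1020/3220 = 60 m.

60 m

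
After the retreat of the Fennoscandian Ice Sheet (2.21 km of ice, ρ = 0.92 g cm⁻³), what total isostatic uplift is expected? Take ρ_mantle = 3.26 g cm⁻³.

Removing the load lets mantle flow back in; uplift u satisfies ρ_ice t = ρ_m u.
u = t ρ_ice/ρ_m = 2.21 km × 0.92/3.26 = 0.624 km.

0.624 km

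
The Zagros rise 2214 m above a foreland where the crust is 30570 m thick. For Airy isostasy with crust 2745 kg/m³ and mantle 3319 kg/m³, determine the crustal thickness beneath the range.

Root depth r = h ρ_c / (ρ_m − ρ_c) = 2214 m × 2745 / 574 = 10590 m.
Total thickness = T + h + r = 30570 m + 2214 m + 10590 m = 43400 m.

43400 m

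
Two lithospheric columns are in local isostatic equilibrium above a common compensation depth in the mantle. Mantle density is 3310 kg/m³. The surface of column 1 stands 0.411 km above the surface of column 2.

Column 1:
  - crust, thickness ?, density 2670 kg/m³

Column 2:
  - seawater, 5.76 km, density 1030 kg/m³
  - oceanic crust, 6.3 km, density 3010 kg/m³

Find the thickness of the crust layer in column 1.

25.6 km

Take the compensation level at the base of the deeper column (depth z_c below the surface of column 1) and equate Σ ρ_i t_i down to z_c; mantle fills any gap and the z_c terms cancel.
Column 1: x×2670 + (z_c − 0 − x)×3310
Column 2: 0.411×0 + 5.76×1030 + 6.3×3010 + (z_c − 0.411 − 12.06)×3310
The z_c×3310 term appears on both sides and cancels. Collect the known terms of each column as K = Σ(ρt)_known − 3310 × (depth of known layers): K_1 = 0 − 3310×0 = 0; K_2 = 24895.8 − 3310×(0.411 + 12.06) = −16383.21.
Balance: K_1 − x×(3310 − 2670) = K_2, so x = (K_1 − K_2)/(3310 − 2670) = 16383.2/640 = 25.6 km.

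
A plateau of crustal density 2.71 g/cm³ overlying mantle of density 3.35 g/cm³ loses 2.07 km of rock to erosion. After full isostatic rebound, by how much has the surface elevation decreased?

Rebound u = e ρ_c/ρ_m = 2.07 km × 2.71/3.35 = 1.675 km.
Net surface drop = e − u = 2.07 km − 1.675 km = e (ρ_m − ρ_c)/ρ_m = 0.395 km.

0.395 km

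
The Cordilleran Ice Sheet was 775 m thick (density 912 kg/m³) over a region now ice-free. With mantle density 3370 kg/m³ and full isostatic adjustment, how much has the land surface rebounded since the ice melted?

210 m

Removing the load lets mantle flow back in; uplift u satisfies ρ_ice t = ρ_m u.
u = t ρ_ice/ρ_m = 775 m × 912/3370 = 210 m.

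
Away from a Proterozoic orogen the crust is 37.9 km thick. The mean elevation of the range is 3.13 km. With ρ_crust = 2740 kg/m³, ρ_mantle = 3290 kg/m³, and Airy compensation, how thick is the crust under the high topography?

Root depth r = h ρ_c / (ρ_m − ρ_c) = 3.13 km × 2740 / 550 = 15.59 km.
Total thickness = T + h + r = 37.9 km + 3.13 km + 15.59 km = 56.6 km.

56.6 km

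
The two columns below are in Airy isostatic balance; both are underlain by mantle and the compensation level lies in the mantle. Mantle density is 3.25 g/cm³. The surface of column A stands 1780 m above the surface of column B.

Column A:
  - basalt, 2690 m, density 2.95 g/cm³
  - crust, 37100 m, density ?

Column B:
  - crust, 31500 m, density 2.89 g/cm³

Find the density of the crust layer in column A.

Take the compensation level at the base of the deeper column (depth z_c below the surface of column A) and equate Σ ρ_i t_i down to z_c; mantle fills any gap and the z_c terms cancel.
Column A: 2690×2.95 + 37100×ρ + (z_c − 39790)×3.25
Column B: 1780×0 + 31500×2.89 + (z_c − 1780 − 31500)×3.25
The z_c×3.25 term appears on both sides and cancels. Collect the known terms of each column as K = Σ(ρt)_known − 3.25 × (depth of known layers): K_A = 7935.5 − 3.25×39790 = −121382; K_B = 91035 − 3.25×(1780 + 31500) = −17125.
Balance: K_A + 37100×ρ = K_B, so ρ = (K_B − K_A)/37100 = 104257/37100 = 2.81 g/cm³.

2.81 g/cm³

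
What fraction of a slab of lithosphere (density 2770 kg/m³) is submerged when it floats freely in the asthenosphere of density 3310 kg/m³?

0.837

Submerged fraction = ρ_obj/ρ_fluid = 2770/3310 = 0.837.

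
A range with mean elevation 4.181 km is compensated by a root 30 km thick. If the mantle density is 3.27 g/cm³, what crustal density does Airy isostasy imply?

2.87 g/cm³

ρ_c h = (ρ_m − ρ_c) r → ρ_c (h + r) = ρ_m r → ρ_c = ρ_m r / (h + r).
ρ_c = 3.27 × 30 km / (4.181 km + 30 km) = 2.87 g/cm³.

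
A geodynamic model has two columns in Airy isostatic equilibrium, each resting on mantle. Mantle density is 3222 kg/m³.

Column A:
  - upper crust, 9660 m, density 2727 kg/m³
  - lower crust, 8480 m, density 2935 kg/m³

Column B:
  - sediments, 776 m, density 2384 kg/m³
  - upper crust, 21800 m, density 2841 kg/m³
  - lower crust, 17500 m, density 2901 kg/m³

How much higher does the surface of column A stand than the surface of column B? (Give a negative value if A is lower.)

−2280 m

For any compensation level in the mantle, the mantle terms cancel and isostasy reduces to e = (Σt_A − Σt_B) − (Σ(ρt)_A − Σ(ρt)_B) / ρ_m.
Σt_A = 18140 m; Σt_B = 40076 m; Σ(ρt)_A = 51231620; Σ(ρt)_B = 114551284 (in m·kg/m³).
e = (18140 − 40076) − (51231620 − 114551284) / 3222 = −2280 m.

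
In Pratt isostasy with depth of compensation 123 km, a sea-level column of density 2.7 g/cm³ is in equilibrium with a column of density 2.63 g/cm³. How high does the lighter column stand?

ρ_ref D = ρ (D + h) → h = D (ρ_ref − ρ)/ρ.
h = 123 km × (2.7 − 2.63)/2.63 = 3.27 km.

3.27 km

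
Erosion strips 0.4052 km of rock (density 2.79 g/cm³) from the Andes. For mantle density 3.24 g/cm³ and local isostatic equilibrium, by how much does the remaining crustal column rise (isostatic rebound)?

Unloading: uplift u = e ρ_c/ρ_m = 0.4052 km × 2.79/3.24 = 0.349 km.

0.349 km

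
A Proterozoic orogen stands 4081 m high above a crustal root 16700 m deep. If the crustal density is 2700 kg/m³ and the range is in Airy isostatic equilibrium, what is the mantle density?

3360 kg/m³

Airy balance: ρ_c h = (ρ_m − ρ_c) r → ρ_m = ρ_c (1 + h/r).
ρ_m = 2700 × (1 + 4081 m/16700 m) = 3360 kg/m³.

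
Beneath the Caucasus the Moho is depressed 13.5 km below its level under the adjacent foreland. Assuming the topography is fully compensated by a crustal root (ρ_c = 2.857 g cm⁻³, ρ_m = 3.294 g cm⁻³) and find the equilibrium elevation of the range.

For local isostatic compensation: ρ_c h = (ρ_m − ρ_c) r.
h = r (ρ_m − ρ_c) / ρ_c = 13.5 km × (3.294 − 2.857) / 2.857 = 2.06 km.

2.06 km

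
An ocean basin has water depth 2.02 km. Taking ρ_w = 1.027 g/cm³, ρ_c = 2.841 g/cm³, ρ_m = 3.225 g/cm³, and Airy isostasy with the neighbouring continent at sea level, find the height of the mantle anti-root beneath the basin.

9.54 km

For local isostatic compensation: replacing crust with seawater at the top is compensated by replacing crust with mantle at the base: d (ρ_c − ρ_w) = a (ρ_m − ρ_c).
a = d (ρ_c − ρ_w)/(ρ_m − ρ_c) = 2.02 km × 1.814/0.384 = 9.54 km.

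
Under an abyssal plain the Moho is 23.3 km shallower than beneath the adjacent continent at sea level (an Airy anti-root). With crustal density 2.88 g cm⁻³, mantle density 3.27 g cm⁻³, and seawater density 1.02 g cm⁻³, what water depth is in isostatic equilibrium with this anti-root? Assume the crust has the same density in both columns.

4.89 km

Replacing a thickness d of crust by seawater at the top must be balanced by replacing crust with mantle at the base: d (ρ_c − ρ_w) = a (ρ_m − ρ_c).
d = a (ρ_m − ρ_c)/(ρ_c − ρ_w) = 23.3 km × 0.39/1.86 = 4.89 km.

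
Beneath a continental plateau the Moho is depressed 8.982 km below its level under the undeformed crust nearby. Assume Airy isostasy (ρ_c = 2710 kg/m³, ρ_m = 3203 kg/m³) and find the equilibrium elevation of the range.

1.63 km

Balancing pressure at the compensation depth: ρ_c h = (ρ_m − ρ_c) r.
h = r (ρ_m − ρ_c) / ρ_c = 8.982 km × (3203 − 2710) / 2710 = 1.63 km.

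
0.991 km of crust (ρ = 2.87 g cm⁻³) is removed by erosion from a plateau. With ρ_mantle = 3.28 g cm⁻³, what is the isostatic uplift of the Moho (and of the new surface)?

0.867 km

Unloading: uplift u = e ρ_c/ρ_m = 0.991 km × 2.87/3.28 = 0.867 km.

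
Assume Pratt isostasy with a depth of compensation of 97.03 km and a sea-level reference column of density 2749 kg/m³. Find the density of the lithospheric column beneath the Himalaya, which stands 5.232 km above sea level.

Pratt balance: ρ_ref D = ρ (D + h).
ρ = ρ_ref D/(D + h) = 2749 × 97.03 km/(97.03 km + 5.232 km) = 2610 kg/m³.

2610 kg/m³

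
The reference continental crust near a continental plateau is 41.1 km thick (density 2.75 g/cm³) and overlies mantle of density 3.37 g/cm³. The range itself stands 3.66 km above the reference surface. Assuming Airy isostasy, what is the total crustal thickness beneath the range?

61 km

Root depth r = h ρ_c / (ρ_m − ρ_c) = 3.66 km × 2.75 / 0.62 = 16.23 km.
Total thickness = T + h + r = 41.1 km + 3.66 km + 16.23 km = 61 km.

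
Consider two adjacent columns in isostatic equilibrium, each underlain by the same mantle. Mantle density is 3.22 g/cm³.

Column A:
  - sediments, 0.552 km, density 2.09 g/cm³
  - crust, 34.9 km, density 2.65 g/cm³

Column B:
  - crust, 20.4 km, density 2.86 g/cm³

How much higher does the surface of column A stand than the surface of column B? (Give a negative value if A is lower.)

For any compensation level in the mantle, the mantle terms cancel and isostasy reduces to e = (Σt_A − Σt_B) − (Σ(ρt)_A − Σ(ρt)_B) / ρ_m.
Σt_A = 35.452 km; Σt_B = 20.4 km; Σ(ρt)_A = 93.63868; Σ(ρt)_B = 58.344 (in km·g/cm³).
e = (35.452 − 20.4) − (93.63868 − 58.344) / 3.22 = 4.09 km.

4.09 km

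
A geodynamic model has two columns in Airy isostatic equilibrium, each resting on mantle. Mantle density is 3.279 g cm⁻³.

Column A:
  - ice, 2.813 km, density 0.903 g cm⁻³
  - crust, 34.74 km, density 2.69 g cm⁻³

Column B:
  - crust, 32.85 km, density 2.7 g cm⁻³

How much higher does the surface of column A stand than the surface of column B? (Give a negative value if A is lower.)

For any compensation level in the mantle, the mantle terms cancel and isostasy reduces to e = (Σt_A − Σt_B) − (Σ(ρt)_A − Σ(ρt)_B) / ρ_m.
Σt_A = 37.553 km; Σt_B = 32.85 km; Σ(ρt)_A = 95.990739; Σ(ρt)_B = 88.695 (in km·g cm⁻³).
e = (37.553 − 32.85) − (95.990739 − 88.695) / 3.279 = 2.48 km.

2.48 km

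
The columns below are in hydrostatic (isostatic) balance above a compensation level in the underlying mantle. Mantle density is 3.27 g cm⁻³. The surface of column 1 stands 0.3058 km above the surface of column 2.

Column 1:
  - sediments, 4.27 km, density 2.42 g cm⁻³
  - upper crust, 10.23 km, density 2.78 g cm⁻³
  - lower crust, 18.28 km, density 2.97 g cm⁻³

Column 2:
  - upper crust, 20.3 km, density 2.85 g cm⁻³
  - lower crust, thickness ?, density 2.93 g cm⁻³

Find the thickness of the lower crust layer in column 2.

Take the compensation level at the base of the deeper column (depth z_c below the surface of column 1) and equate Σ ρ_i t_i down to z_c; mantle fills any gap and the z_c terms cancel.
Column 1: 4.27×2.42 + 10.23×2.78 + 18.28×2.97 + (z_c − 32.78)×3.27
Column 2: 0.3058×0 + 20.3×2.85 + x×2.93 + (z_c − 0.3058 − 20.3 − x)×3.27
The z_c×3.27 term appears on both sides and cancels. Collect the known terms of each column as K = Σ(ρt)_known − 3.27 × (depth of known layers): K_1 = 93.0644 − 3.27×32.78 = −14.1262; K_2 = 57.855 − 3.27×(0.3058 + 20.3) = −9.525966.
Balance: K_1 = K_2 − x×(3.27 − 2.93), so x = (K_2 − K_1)/(3.27 − 2.93) = 4.60023/0.34 = 13.5 km.

13.5 km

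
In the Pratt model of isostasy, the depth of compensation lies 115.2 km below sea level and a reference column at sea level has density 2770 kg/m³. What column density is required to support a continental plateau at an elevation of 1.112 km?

2740 kg/m³

Pratt balance: ρ_ref D = ρ (D + h).
ρ = ρ_ref D/(D + h) = 2770 × 115.2 km/(115.2 km + 1.112 km) = 2740 kg/m³.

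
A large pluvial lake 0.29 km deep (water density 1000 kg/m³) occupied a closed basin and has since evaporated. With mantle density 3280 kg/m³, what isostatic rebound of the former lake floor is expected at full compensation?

0.0884 km

u = d ρ_w/ρ_m = 0.29 km × 1000/3280 = 0.0884 km.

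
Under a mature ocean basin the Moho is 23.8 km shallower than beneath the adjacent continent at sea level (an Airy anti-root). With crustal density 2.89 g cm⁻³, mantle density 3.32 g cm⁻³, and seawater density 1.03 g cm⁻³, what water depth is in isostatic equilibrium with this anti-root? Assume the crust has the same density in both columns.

Replacing a thickness d of crust by seawater at the top must be balanced by replacing crust with mantle at the base: d (ρ_c − ρ_w) = a (ρ_m − ρ_c).
d = a (ρ_m − ρ_c)/(ρ_c − ρ_w) = 23.8 km × 0.43/1.86 = 5.5 km.

5.5 km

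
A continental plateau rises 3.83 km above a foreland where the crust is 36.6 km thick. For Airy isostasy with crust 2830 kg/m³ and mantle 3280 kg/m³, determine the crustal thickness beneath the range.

Root depth r = h ρ_c / (ρ_m − ρ_c) = 3.83 km × 2830 / 450 = 24.09 km.
Total thickness = T + h + r = 36.6 km + 3.83 km + 24.09 km = 64.5 km.

64.5 km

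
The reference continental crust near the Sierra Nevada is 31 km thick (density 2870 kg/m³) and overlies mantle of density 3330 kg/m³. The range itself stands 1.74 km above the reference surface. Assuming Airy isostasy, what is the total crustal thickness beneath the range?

43.6 km

Root depth r = h ρ_c / (ρ_m − ρ_c) = 1.74 km × 2870 / 460 = 10.86 km.
Total thickness = T + h + r = 31 km + 1.74 km + 10.86 km = 43.6 km.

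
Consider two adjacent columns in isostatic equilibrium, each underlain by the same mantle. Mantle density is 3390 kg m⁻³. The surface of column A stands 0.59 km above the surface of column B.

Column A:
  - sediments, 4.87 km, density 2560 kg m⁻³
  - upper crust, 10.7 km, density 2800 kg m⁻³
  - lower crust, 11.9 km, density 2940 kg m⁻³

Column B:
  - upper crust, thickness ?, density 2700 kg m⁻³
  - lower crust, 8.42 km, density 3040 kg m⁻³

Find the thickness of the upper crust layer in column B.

Take the compensation level at the base of the deeper column (depth z_c below the surface of column A) and equate Σ ρ_i t_i down to z_c; mantle fills any gap and the z_c terms cancel.
Column A: 4.87×2560 + 10.7×2800 + 11.9×2940 + (z_c − 27.47)×3390
Column B: 0.59×0 + x×2700 + 8.42×3040 + (z_c − 0.59 − 8.42 − x)×3390
The z_c×3390 term appears on both sides and cancels. Collect the known terms of each column as K = Σ(ρt)_known − 3390 × (depth of known layers): K_A = 77413.2 − 3390×27.47 = −15710.1; K_B = 25596.8 − 3390×(0.59 + 8.42) = −4947.1.
Balance: K_A = K_B − x×(3390 − 2700), so x = (K_B − K_A)/(3390 − 2700) = 10763/690 = 15.6 km.

15.6 km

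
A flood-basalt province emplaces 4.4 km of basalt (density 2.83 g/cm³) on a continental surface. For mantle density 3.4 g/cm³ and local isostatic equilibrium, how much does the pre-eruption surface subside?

3.66 km

Subaerial loading: s = t ρ_load / ρ_m.
s = 4.4 km × 2.83/3.4 = 3.66 km.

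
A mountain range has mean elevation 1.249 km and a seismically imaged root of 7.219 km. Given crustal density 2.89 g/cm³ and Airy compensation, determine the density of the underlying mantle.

Airy balance: ρ_c h = (ρ_m − ρ_c) r → ρ_m = ρ_c (1 + h/r).
ρ_m = 2.89 × (1 + 1.249 km/7.219 km) = 3.39 g/cm³.

3.39 g/cm³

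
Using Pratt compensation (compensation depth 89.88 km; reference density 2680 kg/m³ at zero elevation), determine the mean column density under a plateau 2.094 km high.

Pratt balance: ρ_ref D = ρ (D + h).
ρ = ρ_ref D/(D + h) = 2680 × 89.88 km/(89.88 km + 2.094 km) = 2620 kg/m³.

2620 kg/m³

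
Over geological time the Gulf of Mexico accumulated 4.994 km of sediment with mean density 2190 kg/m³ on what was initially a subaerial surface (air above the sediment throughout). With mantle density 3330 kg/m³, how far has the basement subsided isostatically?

Subaerial load: s = t ρ_sed / ρ_m = 4.994 km × 2190/3330 = 3.28 km.

3.28 km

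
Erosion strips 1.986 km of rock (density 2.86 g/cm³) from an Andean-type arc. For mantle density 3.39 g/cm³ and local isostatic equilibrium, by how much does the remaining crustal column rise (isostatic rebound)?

Unloading: uplift u = e ρ_c/ρ_m = 1.986 km × 2.86/3.39 = 1.68 km.

1.68 km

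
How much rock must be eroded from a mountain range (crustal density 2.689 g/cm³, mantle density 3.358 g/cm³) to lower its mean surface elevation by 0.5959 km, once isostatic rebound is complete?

2.99 km

Net drop Δ = e − u = e − e ρ_c/ρ_m = e (ρ_m − ρ_c)/ρ_m.
e = Δ ρ_m/(ρ_m − ρ_c) = 0.5959 km × 3.358/0.669 = 2.99 km.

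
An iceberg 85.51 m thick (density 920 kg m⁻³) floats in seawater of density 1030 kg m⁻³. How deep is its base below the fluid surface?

76.4 m

Draft d = t ρ_obj/ρ_fluid = 85.51 m × 920/1030 = 76.4 m.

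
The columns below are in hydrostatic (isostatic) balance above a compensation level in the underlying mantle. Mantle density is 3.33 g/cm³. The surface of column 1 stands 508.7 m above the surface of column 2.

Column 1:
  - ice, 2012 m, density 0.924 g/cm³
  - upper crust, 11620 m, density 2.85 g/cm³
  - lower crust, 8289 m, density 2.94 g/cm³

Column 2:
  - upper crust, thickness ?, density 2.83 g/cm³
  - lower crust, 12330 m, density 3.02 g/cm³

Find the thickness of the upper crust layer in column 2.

16300 m

Take the compensation level at the base of the deeper column (depth z_c below the surface of column 1) and equate Σ ρ_i t_i down to z_c; mantle fills any gap and the z_c terms cancel.
Column 1: 2012×0.924 + 11620×2.85 + 8289×2.94 + (z_c − 21921)×3.33
Column 2: 508.7×0 + x×2.83 + 12330×3.02 + (z_c − 508.7 − 12330 − x)×3.33
The z_c×3.33 term appears on both sides and cancels. Collect the known terms of each column as K = Σ(ρt)_known − 3.33 × (depth of known layers): K_1 = 59345.748 − 3.33×21921 = −13651.182; K_2 = 37236.6 − 3.33×(508.7 + 12330) = −5516.271.
Balance: K_1 = K_2 − x×(3.33 − 2.83), so x = (K_2 − K_1)/(3.33 − 2.83) = 8134.91/0.5 = 16300 m.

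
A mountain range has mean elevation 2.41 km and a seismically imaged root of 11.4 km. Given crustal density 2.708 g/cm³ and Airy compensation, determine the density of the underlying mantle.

Airy balance: ρ_c h = (ρ_m − ρ_c) r → ρ_m = ρ_c (1 + h/r).
ρ_m = 2.708 × (1 + 2.41 km/11.4 km) = 3.28 g/cm³.

3.28 g/cm³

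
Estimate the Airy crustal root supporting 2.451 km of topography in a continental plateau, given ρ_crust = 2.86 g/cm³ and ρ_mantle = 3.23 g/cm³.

For local isostatic compensation: the weight of the topography is balanced by the buoyancy of the root, ρ_c h = (ρ_m − ρ_c) r.
r = h · ρ_c / (ρ_m − ρ_c) = 2.451 km × 2.86 / (3.23 − 2.86) = 18.9 km.

18.9 km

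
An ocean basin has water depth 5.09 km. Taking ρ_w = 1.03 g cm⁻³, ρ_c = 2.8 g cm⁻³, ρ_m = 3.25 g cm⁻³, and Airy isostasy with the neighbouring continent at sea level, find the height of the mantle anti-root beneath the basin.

For local isostatic compensation: replacing crust with seawater at the top is compensated by replacing crust with mantle at the base: d (ρ_c − ρ_w) = a (ρ_m − ρ_c).
a = d (ρ_c − ρ_w)/(ρ_m − ρ_c) = 5.09 km × 1.77/0.45 = 20 km.

20 km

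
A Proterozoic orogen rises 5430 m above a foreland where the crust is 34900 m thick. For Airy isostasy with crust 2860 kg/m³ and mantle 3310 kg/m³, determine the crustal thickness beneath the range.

74800 m

Root depth r = h ρ_c / (ρ_m − ρ_c) = 5430 m × 2860 / 450 = 34510 m.
Total thickness = T + h + r = 34900 m + 5430 m + 34510 m = 74800 m.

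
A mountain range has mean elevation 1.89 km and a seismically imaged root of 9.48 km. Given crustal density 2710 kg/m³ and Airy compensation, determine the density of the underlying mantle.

3250 kg/m³

Airy balance: ρ_c h = (ρ_m − ρ_c) r → ρ_m = ρ_c (1 + h/r).
ρ_m = 2710 × (1 + 1.89 km/9.48 km) = 3250 kg/m³.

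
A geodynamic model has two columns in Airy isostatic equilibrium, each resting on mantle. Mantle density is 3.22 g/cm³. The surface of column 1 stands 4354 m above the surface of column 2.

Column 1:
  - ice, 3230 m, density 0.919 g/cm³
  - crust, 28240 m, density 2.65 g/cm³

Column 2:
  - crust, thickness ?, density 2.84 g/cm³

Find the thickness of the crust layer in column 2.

Take the compensation level at the base of the deeper column (depth z_c below the surface of column 1) and equate Σ ρ_i t_i down to z_c; mantle fills any gap and the z_c terms cancel.
Column 1: 3230×0.919 + 28240×2.65 + (z_c − 31470)×3.22
Column 2: 4354×0 + x×2.84 + (z_c − 4354 − 0 − x)×3.22
The z_c×3.22 term appears on both sides and cancels. Collect the known terms of each column as K = Σ(ρt)_known − 3.22 × (depth of known layers): K_1 = 77804.37 − 3.22×31470 = −23529.03; K_2 = 0 − 3.22×(4354 + 0) = −14019.88.
Balance: K_1 = K_2 − x×(3.22 − 2.84), so x = (K_2 − K_1)/(3.22 − 2.84) = 9509.15/0.38 = 25000 m.

25000 m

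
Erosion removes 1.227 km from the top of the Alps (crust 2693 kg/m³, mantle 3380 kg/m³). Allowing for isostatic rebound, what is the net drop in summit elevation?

Rebound u = e ρ_c/ρ_m = 1.227 km × 2693/3380 = 0.9776 km.
Net surface drop = e − u = 1.227 km − 0.9776 km = e (ρ_m − ρ_c)/ρ_m = 0.249 km.

0.249 km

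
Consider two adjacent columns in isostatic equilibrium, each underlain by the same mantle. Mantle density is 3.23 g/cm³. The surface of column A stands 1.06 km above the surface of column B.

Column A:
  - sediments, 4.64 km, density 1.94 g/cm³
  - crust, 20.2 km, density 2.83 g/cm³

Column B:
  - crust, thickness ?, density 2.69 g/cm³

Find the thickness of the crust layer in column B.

Take the compensation level at the base of the deeper column (depth z_c below the surface of column A) and equate Σ ρ_i t_i down to z_c; mantle fills any gap and the z_c terms cancel.
Column A: 4.64×1.94 + 20.2×2.83 + (z_c − 24.84)×3.23
Column B: 1.06×0 + x×2.69 + (z_c − 1.06 − 0 − x)×3.23
The z_c×3.23 term appears on both sides and cancels. Collect the known terms of each column as K = Σ(ρt)_known − 3.23 × (depth of known layers): K_A = 66.1676 − 3.23×24.84 = −14.0656; K_B = 0 − 3.23×(1.06 + 0) = −3.4238.
Balance: K_A = K_B − x×(3.23 − 2.69), so x = (K_B − K_A)/(3.23 − 2.69) = 10.6418/0.54 = 19.7 km.

19.7 km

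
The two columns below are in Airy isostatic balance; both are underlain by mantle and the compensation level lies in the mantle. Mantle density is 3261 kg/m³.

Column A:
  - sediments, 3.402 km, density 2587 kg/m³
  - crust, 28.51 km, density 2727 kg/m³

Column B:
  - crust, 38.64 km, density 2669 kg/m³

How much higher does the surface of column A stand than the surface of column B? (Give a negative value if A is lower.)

−1.64 km

For any compensation level in the mantle, the mantle terms cancel and isostasy reduces to e = (Σt_A − Σt_B) − (Σ(ρt)_A − Σ(ρt)_B) / ρ_m.
Σt_A = 31.912 km; Σt_B = 38.64 km; Σ(ρt)_A = 86547.744; Σ(ρt)_B = 103130.16 (in km·kg/m³).
e = (31.912 − 38.64) − (86547.744 − 103130.16) / 3261 = −1.64 km.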